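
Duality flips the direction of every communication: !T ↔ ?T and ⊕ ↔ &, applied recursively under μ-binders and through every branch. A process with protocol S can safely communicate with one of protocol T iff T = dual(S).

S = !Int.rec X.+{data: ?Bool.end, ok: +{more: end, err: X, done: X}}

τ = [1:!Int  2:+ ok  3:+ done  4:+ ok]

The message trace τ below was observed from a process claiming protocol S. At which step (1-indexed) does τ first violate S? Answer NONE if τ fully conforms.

NONE

step 1: !Int  ok  now at rec X.…
step 2: + ok  ok  now at +{more: end, err: rec X.…, done: rec X.…}
step 3: + done  ok  now at rec X.…
step 4: + ok  ok  now at +{more: end, err: rec X.…, done: rec X.…}
all 4 steps conform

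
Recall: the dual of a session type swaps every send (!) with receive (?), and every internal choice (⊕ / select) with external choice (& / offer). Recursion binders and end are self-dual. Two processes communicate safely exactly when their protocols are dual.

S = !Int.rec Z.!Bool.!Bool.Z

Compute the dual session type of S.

?Int.rec Z.?Bool.?Bool.Z

!Int ↦ ?Int
  rec Z ↦ rec Z  (rec unchanged)
    !Bool ↦ ?Bool
      !Bool ↦ ?Bool
        Z ↦ Z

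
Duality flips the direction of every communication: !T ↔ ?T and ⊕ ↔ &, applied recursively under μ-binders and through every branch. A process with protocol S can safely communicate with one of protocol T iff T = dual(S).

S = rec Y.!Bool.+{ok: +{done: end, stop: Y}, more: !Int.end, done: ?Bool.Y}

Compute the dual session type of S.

rec Y = rec Y  (binder kept)
  !Bool = ?Bool
    +{ok,more,done} = &{ok,more,done}  (⊕→&)
      case ok:
        +{done,stop} = &{done,stop}  (⊕→&)
          case done:
            dual(end) = end
          case stop:
            dual(Y) = Y
      case more:
        !Int = ?Int
          dual(end) = end
      case done:
        ?Bool = !Bool
          dual(Y) = Y

rec Y.?Bool.&{ok: &{done: end, stop: Y}, more: ?Int.end, done: !Bool.Y}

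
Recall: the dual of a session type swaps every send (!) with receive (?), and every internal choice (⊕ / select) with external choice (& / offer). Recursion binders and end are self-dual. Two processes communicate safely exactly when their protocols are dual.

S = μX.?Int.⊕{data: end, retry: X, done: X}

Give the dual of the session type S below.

μX → μX  (μ self-dual)
  ?Int → !Int
    ⊕{data,retry,done} → &{data,retry,done}  (select→offer)
      [data]
        dual(end) = end
      [retry]
        dual(X) = X
      [done]
        dual(X) = X

μX.!Int.&{data: end, retry: X, done: X}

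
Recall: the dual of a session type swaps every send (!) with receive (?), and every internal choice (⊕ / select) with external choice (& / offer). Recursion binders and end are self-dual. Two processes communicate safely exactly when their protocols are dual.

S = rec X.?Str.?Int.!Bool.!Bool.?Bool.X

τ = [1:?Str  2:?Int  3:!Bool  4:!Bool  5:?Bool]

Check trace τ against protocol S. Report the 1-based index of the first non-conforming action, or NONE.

step 1: ?Str  match  now at ?Int.!Bool.!Bool.?Bool.rec X.…
step 2: ?Int  match  now at !Bool.!Bool.?Bool.rec X.…
step 3: !Bool  match  now at !Bool.?Bool.rec X.…
step 4: !Bool  match  now at ?Bool.rec X.…
step 5: ?Bool  match  now at rec X.…
all 5 steps conform

NONE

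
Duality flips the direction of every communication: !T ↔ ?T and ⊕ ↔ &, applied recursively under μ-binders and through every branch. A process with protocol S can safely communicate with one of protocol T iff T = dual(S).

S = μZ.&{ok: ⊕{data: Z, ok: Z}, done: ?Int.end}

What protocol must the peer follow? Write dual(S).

μZ → μZ  (binder kept)
  &{ok,done} → ⊕{ok,done}  (external→internal)
    case ok:
      ⊕{data,ok} → &{data,ok}  (internal→external)
        case data:
          dual(Z) = Z
        case ok:
          dual(Z) = Z
    case done:
      ?Int → !Int
        dual(end) = end

μZ.⊕{ok: &{data: Z, ok: Z}, done: !Int.end}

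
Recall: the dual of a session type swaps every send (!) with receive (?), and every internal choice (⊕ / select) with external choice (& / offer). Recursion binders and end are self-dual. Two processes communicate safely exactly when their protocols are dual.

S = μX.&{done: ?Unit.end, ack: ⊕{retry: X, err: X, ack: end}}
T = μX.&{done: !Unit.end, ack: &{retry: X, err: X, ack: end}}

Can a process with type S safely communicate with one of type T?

NO

μX | μX  ✓ (μ self-dual)
  &{done,ack} | &{done,ack}  ✗ choice polarity not flipped — not dual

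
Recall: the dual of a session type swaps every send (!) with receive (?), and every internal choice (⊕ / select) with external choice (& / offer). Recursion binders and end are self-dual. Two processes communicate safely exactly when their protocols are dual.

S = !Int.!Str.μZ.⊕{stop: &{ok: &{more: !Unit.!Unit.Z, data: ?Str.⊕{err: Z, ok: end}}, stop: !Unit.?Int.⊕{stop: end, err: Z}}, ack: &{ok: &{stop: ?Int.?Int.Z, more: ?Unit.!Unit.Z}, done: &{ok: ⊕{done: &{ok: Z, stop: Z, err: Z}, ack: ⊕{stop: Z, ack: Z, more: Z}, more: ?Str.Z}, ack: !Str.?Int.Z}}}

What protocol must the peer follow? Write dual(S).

?Int.?Str.μZ.&{stop: ⊕{ok: ⊕{more: ?Unit.?Unit.Z, data: !Str.&{err: Z, ok: end}}, stop: ?Unit.!Int.&{stop: end, err: Z}}, ack: ⊕{ok: ⊕{stop: !Int.!Int.Z, more: !Unit.?Unit.Z}, done: ⊕{ok: &{done: ⊕{ok: Z, stop: Z, err: Z}, ack: &{stop: Z, ack: Z, more: Z}, more: !Str.Z}, ack: ?Str.!Int.Z}}}

!Int → ?Int
  !Str → ?Str
    μZ → μZ  (binder kept)
      ⊕{stop,ack} → &{stop,ack}  (internal→external)
        case stop:
          &{ok,stop} → ⊕{ok,stop}  (external→internal)
            case ok:
              &{more,data} → ⊕{more,data}  (external→internal)
                case more:
                  !Unit → ?Unit
                    !Unit → ?Unit
                      dual(Z) = Z
                case data:
                  ?Str → !Str
                    ⊕{err,ok} → &{err,ok}  (internal→external)
                      case err:
                        dual(Z) = Z
                      case ok:
                        dual(end) = end
            case stop:
              !Unit → ?Unit
                ?Int → !Int
                  ⊕{stop,err} → &{stop,err}  (internal→external)
                    case stop:
                      dual(end) = end
                    case err:
                      dual(Z) = Z
        case ack:
          &{ok,done} → ⊕{ok,done}  (external→internal)
            case ok:
              &{stop,more} → ⊕{stop,more}  (external→internal)
                case stop:
                  ?Int → !Int
                    ?Int → !Int
                      dual(Z) = Z
                case more:
                  ?Unit → !Unit
                    !Unit → ?Unit
                      dual(Z) = Z
            case done:
              &{ok,ack} → ⊕{ok,ack}  (external→internal)
                case ok:
                  ⊕{done,ack,more} → &{done,ack,more}  (internal→external)
                    case done:
                      &{ok,stop,err} → ⊕{ok,stop,err}  (external→internal)
                        case ok:
                          dual(Z) = Z
                        case stop:
                          dual(Z) = Z
                        case err:
                          dual(Z) = Z
                    case ack:
                      ⊕{stop,ack,more} → &{stop,ack,more}  (internal→external)
                        case stop:
                          dual(Z) = Z
                        case ack:
                          dual(Z) = Z
                        case more:
                          dual(Z) = Z
                    case more:
                      ?Str → !Str
                        dual(Z) = Z
                case ack:
                  !Str → ?Str
                    ?Int → !Int
                      dual(Z) = Z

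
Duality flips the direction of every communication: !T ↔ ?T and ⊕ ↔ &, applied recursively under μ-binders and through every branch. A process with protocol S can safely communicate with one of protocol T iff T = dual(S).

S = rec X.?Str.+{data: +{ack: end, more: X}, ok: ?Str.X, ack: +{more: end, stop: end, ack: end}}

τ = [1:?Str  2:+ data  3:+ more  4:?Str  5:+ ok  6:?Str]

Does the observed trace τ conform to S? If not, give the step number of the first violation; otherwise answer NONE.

NONE

@1 ?Str  ok  state: +{data: +{ack: end, more: rec X.…}, ok: ?Str.rec X.…, ack: +{more: end, stop: end, ack: end}}
@2 + data  ok  state: +{ack: end, more: rec X.…}
@3 + more  ok  state: rec X.…
@4 ?Str  ok  state: +{data: +{ack: end, more: rec X.…}, ok: ?Str.rec X.…, ack: +{more: end, stop: end, ack: end}}
@5 + ok  ok  state: ?Str.rec X.…
@6 ?Str  ok  state: rec X.…
trace exhausted — no violation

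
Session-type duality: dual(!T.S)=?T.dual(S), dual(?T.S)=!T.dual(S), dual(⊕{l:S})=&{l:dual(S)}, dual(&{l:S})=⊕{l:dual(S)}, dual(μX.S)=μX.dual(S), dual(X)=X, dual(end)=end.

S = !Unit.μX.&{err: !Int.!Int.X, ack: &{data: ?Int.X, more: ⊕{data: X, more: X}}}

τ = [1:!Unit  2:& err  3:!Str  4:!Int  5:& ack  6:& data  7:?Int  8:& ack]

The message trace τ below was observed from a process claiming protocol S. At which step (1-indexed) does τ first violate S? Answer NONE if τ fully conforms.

3

[1] !Unit  match  residual = μX.…
[2] & err  match  residual = !Int.!Int.μX.…
[3] got !Str, protocol expects !Int  ✗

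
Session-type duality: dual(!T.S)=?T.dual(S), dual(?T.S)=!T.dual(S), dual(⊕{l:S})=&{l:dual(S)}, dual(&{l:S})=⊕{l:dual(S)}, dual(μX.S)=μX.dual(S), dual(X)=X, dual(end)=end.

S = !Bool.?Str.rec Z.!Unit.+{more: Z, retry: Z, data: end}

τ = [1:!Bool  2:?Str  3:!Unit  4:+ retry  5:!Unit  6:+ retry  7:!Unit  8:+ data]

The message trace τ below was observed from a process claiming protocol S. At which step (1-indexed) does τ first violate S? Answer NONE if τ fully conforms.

NONE

@1 !Bool  ✓  cont: ?Str.rec Z.…
@2 ?Str  ✓  cont: rec Z.…
@3 !Unit  ✓  cont: +{more: rec Z.…, retry: rec Z.…, data: end}
@4 + retry  ✓  cont: rec Z.…
@5 !Unit  ✓  cont: +{more: rec Z.…, retry: rec Z.…, data: end}
@6 + retry  ✓  cont: rec Z.…
@7 !Unit  ✓  cont: +{more: rec Z.…, retry: rec Z.…, data: end}
@8 + data  ✓  cont: end
trace exhausted — no violation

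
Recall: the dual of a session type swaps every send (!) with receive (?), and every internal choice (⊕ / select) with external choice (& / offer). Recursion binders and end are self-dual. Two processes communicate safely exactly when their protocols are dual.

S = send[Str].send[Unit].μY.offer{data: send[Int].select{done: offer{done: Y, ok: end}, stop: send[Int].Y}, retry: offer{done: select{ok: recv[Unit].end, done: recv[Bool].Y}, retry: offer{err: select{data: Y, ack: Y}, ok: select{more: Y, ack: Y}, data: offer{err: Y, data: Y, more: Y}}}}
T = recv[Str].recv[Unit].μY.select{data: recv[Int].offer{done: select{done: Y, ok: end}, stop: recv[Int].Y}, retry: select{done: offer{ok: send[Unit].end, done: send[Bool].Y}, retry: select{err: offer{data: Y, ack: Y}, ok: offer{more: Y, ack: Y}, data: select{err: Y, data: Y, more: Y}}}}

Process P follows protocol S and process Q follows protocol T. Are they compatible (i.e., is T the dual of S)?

YES

send[Str] vs recv[Str]  ok
  send[Unit] vs recv[Unit]  ok
    μY vs μY  ok (binder kept)
      offer{data,retry} vs select{data,retry}  ok label sets agree
        [data]
          send[Int] vs recv[Int]  ok
            select{done,stop} vs offer{done,stop}  ok label sets agree
              [done]
                offer{done,ok} vs select{done,ok}  ok label sets agree
                  [done]
                    Y vs Y  ok
                  [ok]
                    end vs end  ok
              [stop]
                send[Int] vs recv[Int]  ok
                  Y vs Y  ok
        [retry]
          offer{done,retry} vs select{done,retry}  ok label sets agree
            [done]
              select{ok,done} vs offer{ok,done}  ok label sets agree
                [ok]
                  recv[Unit] vs send[Unit]  ok
                    end vs end  ok
                [done]
                  recv[Bool] vs send[Bool]  ok
                    Y vs Y  ok
            [retry]
              offer{err,ok,data} vs select{err,ok,data}  ok label sets agree
                [err]
                  select{data,ack} vs offer{data,ack}  ok label sets agree
                    [data]
                      Y vs Y  ok
                    [ack]
                      Y vs Y  ok
                [ok]
                  select{more,ack} vs offer{more,ack}  ok label sets agree
                    [more]
                      Y vs Y  ok
                    [ack]
                      Y vs Y  ok
                [data]
                  offer{err,data,more} vs select{err,data,more}  ok label sets agree
                    [err]
                      Y vs Y  ok
                    [data]
                      Y vs Y  ok
                    [more]
                      Y vs Y  ok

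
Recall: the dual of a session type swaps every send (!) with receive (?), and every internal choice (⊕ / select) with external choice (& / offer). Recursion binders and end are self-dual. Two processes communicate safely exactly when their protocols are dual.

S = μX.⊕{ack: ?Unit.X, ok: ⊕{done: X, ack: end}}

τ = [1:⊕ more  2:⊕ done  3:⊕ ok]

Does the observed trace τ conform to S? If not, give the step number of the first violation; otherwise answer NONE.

1

step 1: got ⊕ more, protocol expects ⊕ ack or ⊕ ok  ✗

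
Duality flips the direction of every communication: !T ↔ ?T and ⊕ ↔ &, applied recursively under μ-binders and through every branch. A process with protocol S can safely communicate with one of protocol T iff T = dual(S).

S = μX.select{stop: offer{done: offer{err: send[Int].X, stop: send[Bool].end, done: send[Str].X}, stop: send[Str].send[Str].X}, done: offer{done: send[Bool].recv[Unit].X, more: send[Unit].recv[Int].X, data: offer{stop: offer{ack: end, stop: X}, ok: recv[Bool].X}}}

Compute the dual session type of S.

μX ↦ μX  (rec unchanged)
  select{stop,done} ↦ offer{stop,done}  (select→offer)
    [stop]
      offer{done,stop} ↦ select{done,stop}  (&→⊕)
        [done]
          offer{err,stop,done} ↦ select{err,stop,done}  (&→⊕)
            [err]
              send[Int] ↦ recv[Int]
                X ↦ X
            [stop]
              send[Bool] ↦ recv[Bool]
                end ↦ end
            [done]
              send[Str] ↦ recv[Str]
                X ↦ X
        [stop]
          send[Str] ↦ recv[Str]
            send[Str] ↦ recv[Str]
              X ↦ X
    [done]
      offer{done,more,data} ↦ select{done,more,data}  (&→⊕)
        [done]
          send[Bool] ↦ recv[Bool]
            recv[Unit] ↦ send[Unit]
              X ↦ X
        [more]
          send[Unit] ↦ recv[Unit]
            recv[Int] ↦ send[Int]
              X ↦ X
        [data]
          offer{stop,ok} ↦ select{stop,ok}  (&→⊕)
            [stop]
              offer{ack,stop} ↦ select{ack,stop}  (&→⊕)
                [ack]
                  end ↦ end
                [stop]
                  X ↦ X
            [ok]
              recv[Bool] ↦ send[Bool]
                X ↦ X

μX.offer{stop: select{done: select{err: recv[Int].X, stop: recv[Bool].end, done: recv[Str].X}, stop: recv[Str].recv[Str].X}, done: select{done: recv[Bool].send[Unit].X, more: recv[Unit].send[Int].X, data: select{stop: select{ack: end, stop: X}, ok: send[Bool].X}}}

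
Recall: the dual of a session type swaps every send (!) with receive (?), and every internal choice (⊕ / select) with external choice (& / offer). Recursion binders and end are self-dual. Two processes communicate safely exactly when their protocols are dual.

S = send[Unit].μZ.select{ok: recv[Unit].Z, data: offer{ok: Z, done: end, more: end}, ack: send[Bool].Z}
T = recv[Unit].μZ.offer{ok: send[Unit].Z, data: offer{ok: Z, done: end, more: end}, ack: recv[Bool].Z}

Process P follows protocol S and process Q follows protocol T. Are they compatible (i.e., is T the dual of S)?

NO

send[Unit] | recv[Unit]  match
  μZ | μZ  match (rec unchanged)
    select{ok,data,ack} | offer{ok,data,ack}  match label sets agree
      [ok]
        recv[Unit] | send[Unit]  match
          Z | Z  match
      [data]
        offer{ok,done,more} | offer{ok,done,more}  ✗ choice polarity not flipped — not dual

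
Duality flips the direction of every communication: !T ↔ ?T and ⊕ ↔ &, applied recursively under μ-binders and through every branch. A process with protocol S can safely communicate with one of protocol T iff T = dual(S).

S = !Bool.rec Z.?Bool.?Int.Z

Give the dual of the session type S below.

?Bool.rec Z.!Bool.!Int.Z

!Bool = ?Bool
  rec Z = rec Z  (rec unchanged)
    ?Bool = !Bool
      ?Int = !Int
        Z ↦ Z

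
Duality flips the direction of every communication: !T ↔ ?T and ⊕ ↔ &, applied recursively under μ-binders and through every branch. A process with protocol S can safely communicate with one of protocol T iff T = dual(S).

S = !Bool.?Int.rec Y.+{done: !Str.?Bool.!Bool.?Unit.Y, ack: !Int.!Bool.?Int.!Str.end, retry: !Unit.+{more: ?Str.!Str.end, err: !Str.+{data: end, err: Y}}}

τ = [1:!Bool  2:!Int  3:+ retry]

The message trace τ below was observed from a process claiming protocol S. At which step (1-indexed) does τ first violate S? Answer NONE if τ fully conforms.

@1 !Bool  ok  cont: ?Int.rec Y.…
@2 got !Int, protocol expects ?Int  ✗

2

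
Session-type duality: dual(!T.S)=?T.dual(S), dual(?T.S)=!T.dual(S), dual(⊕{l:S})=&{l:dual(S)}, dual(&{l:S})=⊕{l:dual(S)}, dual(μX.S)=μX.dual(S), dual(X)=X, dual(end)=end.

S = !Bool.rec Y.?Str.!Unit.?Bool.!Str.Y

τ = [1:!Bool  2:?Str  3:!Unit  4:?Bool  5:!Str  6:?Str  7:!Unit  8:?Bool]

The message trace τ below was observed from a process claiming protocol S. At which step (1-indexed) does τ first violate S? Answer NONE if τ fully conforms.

NONE

@1 !Bool  ok  cont: rec Y.…
@2 ?Str  ok  cont: !Unit.?Bool.!Str.rec Y.…
@3 !Unit  ok  cont: ?Bool.!Str.rec Y.…
@4 ?Bool  ok  cont: !Str.rec Y.…
@5 !Str  ok  cont: rec Y.…
@6 ?Str  ok  cont: !Unit.?Bool.!Str.rec Y.…
@7 !Unit  ok  cont: ?Bool.!Str.rec Y.…
@8 ?Bool  ok  cont: !Str.rec Y.…
all 8 steps conform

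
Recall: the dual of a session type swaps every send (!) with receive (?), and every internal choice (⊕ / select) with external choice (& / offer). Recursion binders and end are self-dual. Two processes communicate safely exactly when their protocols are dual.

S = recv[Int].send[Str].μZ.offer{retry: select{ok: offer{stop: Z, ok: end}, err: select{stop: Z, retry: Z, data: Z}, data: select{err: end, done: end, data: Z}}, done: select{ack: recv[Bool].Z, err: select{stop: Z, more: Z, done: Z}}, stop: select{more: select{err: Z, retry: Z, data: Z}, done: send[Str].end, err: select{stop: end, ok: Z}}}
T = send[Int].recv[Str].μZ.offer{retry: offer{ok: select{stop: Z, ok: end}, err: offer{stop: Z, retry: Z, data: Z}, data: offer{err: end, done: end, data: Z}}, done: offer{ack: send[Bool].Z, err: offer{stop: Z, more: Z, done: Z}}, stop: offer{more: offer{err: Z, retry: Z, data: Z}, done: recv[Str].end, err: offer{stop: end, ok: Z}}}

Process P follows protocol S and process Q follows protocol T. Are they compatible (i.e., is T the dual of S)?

recv[Int] vs send[Int]  ok
  send[Str] vs recv[Str]  ok
    μZ vs μZ  ok (rec unchanged)
      offer{retry,done,stop} vs offer{retry,done,stop}  ✗ choice polarity not flipped — not dual

NO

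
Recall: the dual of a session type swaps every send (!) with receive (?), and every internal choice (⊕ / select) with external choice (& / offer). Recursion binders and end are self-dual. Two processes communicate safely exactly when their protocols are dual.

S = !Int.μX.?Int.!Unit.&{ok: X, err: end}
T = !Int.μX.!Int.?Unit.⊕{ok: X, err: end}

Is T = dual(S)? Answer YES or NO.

!Int | !Int  ✗ same direction on both sides — not dual

NO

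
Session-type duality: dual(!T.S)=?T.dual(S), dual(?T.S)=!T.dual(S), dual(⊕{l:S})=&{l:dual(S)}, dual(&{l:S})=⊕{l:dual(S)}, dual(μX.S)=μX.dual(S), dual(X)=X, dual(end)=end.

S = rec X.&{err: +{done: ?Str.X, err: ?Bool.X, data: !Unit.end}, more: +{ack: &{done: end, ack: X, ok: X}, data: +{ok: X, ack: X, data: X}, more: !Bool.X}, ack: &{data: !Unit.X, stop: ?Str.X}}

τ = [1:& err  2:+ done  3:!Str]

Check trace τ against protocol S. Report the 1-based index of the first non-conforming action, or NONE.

3

@1 & err  match  now at +{done: ?Str.rec X.…, err: ?Bool.rec X.…, data: !Unit.end}
@2 + done  match  now at ?Str.rec X.…
@3 got !Str, protocol expects ?Str  ✗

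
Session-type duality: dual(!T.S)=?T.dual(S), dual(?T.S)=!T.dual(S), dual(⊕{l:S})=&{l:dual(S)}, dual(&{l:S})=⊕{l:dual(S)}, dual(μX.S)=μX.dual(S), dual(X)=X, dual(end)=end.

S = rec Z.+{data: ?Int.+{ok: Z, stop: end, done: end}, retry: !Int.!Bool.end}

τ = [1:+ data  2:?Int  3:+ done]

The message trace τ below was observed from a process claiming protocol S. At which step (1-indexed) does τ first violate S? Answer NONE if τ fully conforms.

@1 + data  ok  residual = ?Int.+{ok: rec Z.…, stop: end, done: end}
@2 ?Int  ok  residual = +{ok: rec Z.…, stop: end, done: end}
@3 + done  ok  residual = end
τ conforms to S (length 3)

NONE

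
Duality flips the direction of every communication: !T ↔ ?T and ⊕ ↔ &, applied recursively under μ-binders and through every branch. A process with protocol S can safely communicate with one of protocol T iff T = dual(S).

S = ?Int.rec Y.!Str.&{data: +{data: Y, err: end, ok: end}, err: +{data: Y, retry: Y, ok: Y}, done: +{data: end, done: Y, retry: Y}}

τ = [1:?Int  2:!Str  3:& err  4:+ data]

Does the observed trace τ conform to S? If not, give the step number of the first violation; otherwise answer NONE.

step 1: ?Int  ✓  residual = rec Y.…
step 2: !Str  ✓  residual = &{data: +{data: rec Y.…, err: end, ok: end}, err: +{data: rec Y.…, retry: rec Y.…, ok: rec Y.…}, done: +{data: end, done: rec Y.…, retry: rec Y.…}}
step 3: & err  ✓  residual = +{data: rec Y.…, retry: rec Y.…, ok: rec Y.…}
step 4: + data  ✓  residual = rec Y.…
trace exhausted — no violation

NONE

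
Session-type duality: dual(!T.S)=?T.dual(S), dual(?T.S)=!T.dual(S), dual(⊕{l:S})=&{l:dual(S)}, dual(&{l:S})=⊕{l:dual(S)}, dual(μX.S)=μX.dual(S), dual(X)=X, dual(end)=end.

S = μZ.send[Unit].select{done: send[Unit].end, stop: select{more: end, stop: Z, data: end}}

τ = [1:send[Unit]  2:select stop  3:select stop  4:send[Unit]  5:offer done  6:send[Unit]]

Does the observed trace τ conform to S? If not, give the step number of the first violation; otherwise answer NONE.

step 1: send[Unit]  ✓  now at select{done: send[Unit].end, stop: select{more: end, stop: μZ.…, data: end}}
step 2: select stop  ✓  now at select{more: end, stop: μZ.…, data: end}
step 3: select stop  ✓  now at μZ.…
step 4: send[Unit]  ✓  now at select{done: send[Unit].end, stop: select{more: end, stop: μZ.…, data: end}}
step 5: got offer done, protocol expects select done or select stop  ✗

5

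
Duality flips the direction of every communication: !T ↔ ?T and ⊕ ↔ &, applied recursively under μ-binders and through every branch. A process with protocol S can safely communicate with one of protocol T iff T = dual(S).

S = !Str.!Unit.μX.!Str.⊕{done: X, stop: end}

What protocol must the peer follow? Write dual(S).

?Str.?Unit.μX.?Str.&{done: X, stop: end}

!Str ↦ ?Str
  !Unit ↦ ?Unit
    μX ↦ μX  (rec unchanged)
      !Str ↦ ?Str
        ⊕{done,stop} ↦ &{done,stop}  (internal→external)
          [done]
            X self-dual
          [stop]
            end self-dual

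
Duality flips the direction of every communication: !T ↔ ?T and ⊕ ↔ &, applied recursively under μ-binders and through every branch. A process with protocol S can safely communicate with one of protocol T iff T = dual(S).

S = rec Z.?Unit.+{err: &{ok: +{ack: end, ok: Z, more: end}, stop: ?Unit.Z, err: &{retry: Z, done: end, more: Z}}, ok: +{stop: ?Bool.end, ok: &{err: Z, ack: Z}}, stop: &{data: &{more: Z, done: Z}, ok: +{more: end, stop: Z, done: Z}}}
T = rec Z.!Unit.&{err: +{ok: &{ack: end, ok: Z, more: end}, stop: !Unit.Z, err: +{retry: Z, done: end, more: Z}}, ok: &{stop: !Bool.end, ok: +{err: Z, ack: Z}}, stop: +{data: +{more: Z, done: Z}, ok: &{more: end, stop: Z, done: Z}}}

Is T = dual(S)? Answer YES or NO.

YES

rec Z ‖ rec Z  match (μ self-dual)
  ?Unit ‖ !Unit  match
    +{err,ok,stop} ‖ &{err,ok,stop}  match label sets agree
      case err:
        &{ok,stop,err} ‖ +{ok,stop,err}  match label sets agree
          case ok:
            +{ack,ok,more} ‖ &{ack,ok,more}  match label sets agree
              case ack:
                end ‖ end  match
              case ok:
                Z ‖ Z  match
              case more:
                end ‖ end  match
          case stop:
            ?Unit ‖ !Unit  match
              Z ‖ Z  match
          case err:
            &{retry,done,more} ‖ +{retry,done,more}  match label sets agree
              case retry:
                Z ‖ Z  match
              case done:
                end ‖ end  match
              case more:
                Z ‖ Z  match
      case ok:
        +{stop,ok} ‖ &{stop,ok}  match label sets agree
          case stop:
            ?Bool ‖ !Bool  match
              end ‖ end  match
          case ok:
            &{err,ack} ‖ +{err,ack}  match label sets agree
              case err:
                Z ‖ Z  match
              case ack:
                Z ‖ Z  match
      case stop:
        &{data,ok} ‖ +{data,ok}  match label sets agree
          case data:
            &{more,done} ‖ +{more,done}  match label sets agree
              case more:
                Z ‖ Z  match
              case done:
                Z ‖ Z  match
          case ok:
            +{more,stop,done} ‖ &{more,stop,done}  match label sets agree
              case more:
                end ‖ end  match
              case stop:
                Z ‖ Z  match
              case done:
                Z ‖ Z  match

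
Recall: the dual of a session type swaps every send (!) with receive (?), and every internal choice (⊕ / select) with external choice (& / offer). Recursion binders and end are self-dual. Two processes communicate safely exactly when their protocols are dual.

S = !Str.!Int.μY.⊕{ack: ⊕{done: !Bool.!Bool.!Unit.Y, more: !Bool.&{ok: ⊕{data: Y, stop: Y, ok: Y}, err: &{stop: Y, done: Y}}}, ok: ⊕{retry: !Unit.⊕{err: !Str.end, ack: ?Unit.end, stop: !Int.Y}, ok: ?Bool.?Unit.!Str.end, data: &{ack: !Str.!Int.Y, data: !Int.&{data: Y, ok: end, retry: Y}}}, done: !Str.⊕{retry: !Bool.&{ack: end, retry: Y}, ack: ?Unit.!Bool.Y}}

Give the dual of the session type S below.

?Str.?Int.μY.&{ack: &{done: ?Bool.?Bool.?Unit.Y, more: ?Bool.⊕{ok: &{data: Y, stop: Y, ok: Y}, err: ⊕{stop: Y, done: Y}}}, ok: &{retry: ?Unit.&{err: ?Str.end, ack: !Unit.end, stop: ?Int.Y}, ok: !Bool.!Unit.?Str.end, data: ⊕{ack: ?Str.?Int.Y, data: ?Int.⊕{data: Y, ok: end, retry: Y}}}, done: ?Str.&{retry: ?Bool.⊕{ack: end, retry: Y}, ack: !Unit.?Bool.Y}}

!Str ↦ ?Str
  !Int ↦ ?Int
    μY ↦ μY  (binder kept)
      ⊕{ack,ok,done} ↦ &{ack,ok,done}  (internal→external)
        • ack:
          ⊕{done,more} ↦ &{done,more}  (internal→external)
            • done:
              !Bool ↦ ?Bool
                !Bool ↦ ?Bool
                  !Unit ↦ ?Unit
                    Y ↦ Y
            • more:
              !Bool ↦ ?Bool
                &{ok,err} ↦ ⊕{ok,err}  (external→internal)
                  • ok:
                    ⊕{data,stop,ok} ↦ &{data,stop,ok}  (internal→external)
                      • data:
                        Y ↦ Y
                      • stop:
                        Y ↦ Y
                      • ok:
                        Y ↦ Y
                  • err:
                    &{stop,done} ↦ ⊕{stop,done}  (external→internal)
                      • stop:
                        Y ↦ Y
                      • done:
                        Y ↦ Y
        • ok:
          ⊕{retry,ok,data} ↦ &{retry,ok,data}  (internal→external)
            • retry:
              !Unit ↦ ?Unit
                ⊕{err,ack,stop} ↦ &{err,ack,stop}  (internal→external)
                  • err:
                    !Str ↦ ?Str
                      end ↦ end
                  • ack:
                    ?Unit ↦ !Unit
                      end ↦ end
                  • stop:
                    !Int ↦ ?Int
                      Y ↦ Y
            • ok:
              ?Bool ↦ !Bool
                ?Unit ↦ !Unit
                  !Str ↦ ?Str
                    end ↦ end
            • data:
              &{ack,data} ↦ ⊕{ack,data}  (external→internal)
                • ack:
                  !Str ↦ ?Str
                    !Int ↦ ?Int
                      Y ↦ Y
                • data:
                  !Int ↦ ?Int
                    &{data,ok,retry} ↦ ⊕{data,ok,retry}  (external→internal)
                      • data:
                        Y ↦ Y
                      • ok:
                        end ↦ end
                      • retry:
                        Y ↦ Y
        • done:
          !Str ↦ ?Str
            ⊕{retry,ack} ↦ &{retry,ack}  (internal→external)
              • retry:
                !Bool ↦ ?Bool
                  &{ack,retry} ↦ ⊕{ack,retry}  (external→internal)
                    • ack:
                      end ↦ end
                    • retry:
                      Y ↦ Y
              • ack:
                ?Unit ↦ !Unit
                  !Bool ↦ ?Bool
                    Y ↦ Y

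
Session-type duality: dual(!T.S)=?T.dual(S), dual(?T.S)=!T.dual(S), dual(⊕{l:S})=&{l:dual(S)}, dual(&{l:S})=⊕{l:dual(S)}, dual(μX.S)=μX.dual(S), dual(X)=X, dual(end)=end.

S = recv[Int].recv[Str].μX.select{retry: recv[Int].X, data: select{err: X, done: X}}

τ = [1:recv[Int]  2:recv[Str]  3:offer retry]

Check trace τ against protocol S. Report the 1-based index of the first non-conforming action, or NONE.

3

[1] recv[Int]  ✓  state: recv[Str].μX.…
[2] recv[Str]  ✓  state: μX.…
[3] got offer retry, protocol expects select retry or select data  ✗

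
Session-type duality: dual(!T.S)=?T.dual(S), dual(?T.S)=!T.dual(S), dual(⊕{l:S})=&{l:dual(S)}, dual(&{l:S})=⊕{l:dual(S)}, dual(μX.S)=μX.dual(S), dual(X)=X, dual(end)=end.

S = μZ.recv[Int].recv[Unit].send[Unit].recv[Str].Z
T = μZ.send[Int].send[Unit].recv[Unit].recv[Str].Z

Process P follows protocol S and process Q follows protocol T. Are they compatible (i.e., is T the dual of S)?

μZ ‖ μZ  match (rec unchanged)
  recv[Int] ‖ send[Int]  match
    recv[Unit] ‖ send[Unit]  match
      send[Unit] ‖ recv[Unit]  match
        recv[Str] ‖ recv[Str]  ✗ same direction on both sides — not dual

NO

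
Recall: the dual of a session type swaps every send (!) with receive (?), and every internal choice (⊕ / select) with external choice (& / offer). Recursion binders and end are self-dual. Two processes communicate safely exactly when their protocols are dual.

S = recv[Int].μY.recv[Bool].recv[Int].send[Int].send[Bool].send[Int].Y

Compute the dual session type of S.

recv[Int] ↦ send[Int]
  μY ↦ μY  (rec unchanged)
    recv[Bool] ↦ send[Bool]
      recv[Int] ↦ send[Int]
        send[Int] ↦ recv[Int]
          send[Bool] ↦ recv[Bool]
            send[Int] ↦ recv[Int]
              Y ↦ Y

send[Int].μY.send[Bool].send[Int].recv[Int].recv[Bool].recv[Int].Y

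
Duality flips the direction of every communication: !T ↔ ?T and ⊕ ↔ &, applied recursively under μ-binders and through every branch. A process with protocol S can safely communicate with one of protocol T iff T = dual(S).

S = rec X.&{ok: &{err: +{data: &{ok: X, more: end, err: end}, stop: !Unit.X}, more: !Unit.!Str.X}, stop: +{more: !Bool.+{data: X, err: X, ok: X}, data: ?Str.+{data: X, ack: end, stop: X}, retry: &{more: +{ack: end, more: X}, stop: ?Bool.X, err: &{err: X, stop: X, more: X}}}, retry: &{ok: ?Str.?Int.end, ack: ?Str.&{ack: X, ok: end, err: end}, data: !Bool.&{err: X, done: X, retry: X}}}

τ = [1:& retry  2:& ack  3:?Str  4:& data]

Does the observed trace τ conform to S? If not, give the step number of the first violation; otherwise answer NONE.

step 1: & retry  ✓  cont: &{ok: ?Str.?Int.end, ack: ?Str.&{ack: rec X.…, ok: end, err: end}, data: !Bool.&{err: rec X.…, done: rec X.…, retry: rec X.…}}
step 2: & ack  ✓  cont: ?Str.&{ack: rec X.…, ok: end, err: end}
step 3: ?Str  ✓  cont: &{ack: rec X.…, ok: end, err: end}
step 4: got & data, protocol expects & ack or & ok or & err  ✗

4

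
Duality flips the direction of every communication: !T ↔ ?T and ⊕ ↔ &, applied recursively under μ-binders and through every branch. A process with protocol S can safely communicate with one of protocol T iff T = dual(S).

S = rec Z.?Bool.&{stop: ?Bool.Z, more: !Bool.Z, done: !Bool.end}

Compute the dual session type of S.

rec Z.!Bool.+{stop: !Bool.Z, more: ?Bool.Z, done: ?Bool.end}

rec Z → rec Z  (μ self-dual)
  ?Bool → !Bool
    &{stop,more,done} → +{stop,more,done}  (external→internal)
      case stop:
        ?Bool → !Bool
          dual(Z) = Z
      case more:
        !Bool → ?Bool
          dual(Z) = Z
      case done:
        !Bool → ?Bool
          dual(end) = end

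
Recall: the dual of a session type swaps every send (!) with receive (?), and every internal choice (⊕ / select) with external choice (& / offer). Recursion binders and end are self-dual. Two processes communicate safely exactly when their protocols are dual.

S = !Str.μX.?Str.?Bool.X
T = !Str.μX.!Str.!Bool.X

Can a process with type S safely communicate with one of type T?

NO

!Str | !Str  ✗ same direction on both sides — not dual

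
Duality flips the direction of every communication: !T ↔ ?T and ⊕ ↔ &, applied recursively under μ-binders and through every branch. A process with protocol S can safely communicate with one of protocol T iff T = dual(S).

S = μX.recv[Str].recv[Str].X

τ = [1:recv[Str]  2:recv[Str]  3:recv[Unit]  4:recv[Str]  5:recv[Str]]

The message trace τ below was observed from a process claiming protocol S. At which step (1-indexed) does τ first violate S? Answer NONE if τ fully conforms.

step 1: recv[Str]  ok  residual = recv[Str].μX.…
step 2: recv[Str]  ok  residual = μX.…
step 3: got recv[Unit], protocol expects recv[Str]  ✗

3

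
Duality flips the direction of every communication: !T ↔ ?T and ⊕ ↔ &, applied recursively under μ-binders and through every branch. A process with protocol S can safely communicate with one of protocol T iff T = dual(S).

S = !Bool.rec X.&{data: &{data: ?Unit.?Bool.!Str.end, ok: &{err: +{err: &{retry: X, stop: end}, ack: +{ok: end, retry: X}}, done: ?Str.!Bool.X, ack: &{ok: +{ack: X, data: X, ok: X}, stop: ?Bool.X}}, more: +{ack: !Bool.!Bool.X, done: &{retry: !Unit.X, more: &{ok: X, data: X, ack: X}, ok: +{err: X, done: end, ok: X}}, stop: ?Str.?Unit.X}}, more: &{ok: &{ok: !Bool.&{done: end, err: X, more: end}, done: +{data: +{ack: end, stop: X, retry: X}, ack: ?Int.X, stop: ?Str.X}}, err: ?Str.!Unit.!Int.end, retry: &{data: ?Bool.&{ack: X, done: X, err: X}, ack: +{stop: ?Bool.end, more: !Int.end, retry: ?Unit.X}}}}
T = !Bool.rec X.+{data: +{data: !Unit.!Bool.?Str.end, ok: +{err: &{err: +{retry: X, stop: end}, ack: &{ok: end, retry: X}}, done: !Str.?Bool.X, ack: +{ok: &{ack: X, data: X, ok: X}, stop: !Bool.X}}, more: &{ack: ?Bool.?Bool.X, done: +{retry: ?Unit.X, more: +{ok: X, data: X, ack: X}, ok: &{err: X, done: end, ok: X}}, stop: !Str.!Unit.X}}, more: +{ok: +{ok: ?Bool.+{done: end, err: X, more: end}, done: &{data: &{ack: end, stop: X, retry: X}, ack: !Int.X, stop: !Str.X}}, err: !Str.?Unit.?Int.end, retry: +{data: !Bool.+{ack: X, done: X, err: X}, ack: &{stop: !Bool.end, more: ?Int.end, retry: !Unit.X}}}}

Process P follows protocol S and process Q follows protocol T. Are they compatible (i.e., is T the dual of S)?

NO

!Bool ‖ !Bool  ✗ same direction on both sides — not dual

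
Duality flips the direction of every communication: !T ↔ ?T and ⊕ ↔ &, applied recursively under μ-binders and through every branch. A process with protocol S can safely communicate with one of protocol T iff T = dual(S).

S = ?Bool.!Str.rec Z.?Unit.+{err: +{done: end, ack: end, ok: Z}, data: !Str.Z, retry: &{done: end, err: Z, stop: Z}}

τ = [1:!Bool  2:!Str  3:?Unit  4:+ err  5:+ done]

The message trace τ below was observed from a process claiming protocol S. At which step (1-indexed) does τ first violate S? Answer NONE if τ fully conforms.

[1] got !Bool, protocol expects ?Bool  ✗

1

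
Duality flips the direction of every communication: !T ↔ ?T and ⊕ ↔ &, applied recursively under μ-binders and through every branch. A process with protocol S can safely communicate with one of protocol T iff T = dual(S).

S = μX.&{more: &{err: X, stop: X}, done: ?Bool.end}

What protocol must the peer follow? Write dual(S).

μX.⊕{more: ⊕{err: X, stop: X}, done: !Bool.end}

μX ↦ μX  (binder kept)
  &{more,done} ↦ ⊕{more,done}  (external→internal)
    case more:
      &{err,stop} ↦ ⊕{err,stop}  (external→internal)
        case err:
          X self-dual
        case stop:
          X self-dual
    case done:
      ?Bool ↦ !Bool
        end self-dual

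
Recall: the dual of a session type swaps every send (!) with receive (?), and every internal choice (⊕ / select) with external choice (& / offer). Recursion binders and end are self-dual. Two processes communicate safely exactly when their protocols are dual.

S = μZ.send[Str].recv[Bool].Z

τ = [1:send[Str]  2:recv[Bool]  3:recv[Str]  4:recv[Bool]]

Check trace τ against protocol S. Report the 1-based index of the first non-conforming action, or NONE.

step 1: send[Str]  ok  residual = recv[Bool].μZ.…
step 2: recv[Bool]  ok  residual = μZ.…
step 3: got recv[Str], protocol expects send[Str]  ✗

3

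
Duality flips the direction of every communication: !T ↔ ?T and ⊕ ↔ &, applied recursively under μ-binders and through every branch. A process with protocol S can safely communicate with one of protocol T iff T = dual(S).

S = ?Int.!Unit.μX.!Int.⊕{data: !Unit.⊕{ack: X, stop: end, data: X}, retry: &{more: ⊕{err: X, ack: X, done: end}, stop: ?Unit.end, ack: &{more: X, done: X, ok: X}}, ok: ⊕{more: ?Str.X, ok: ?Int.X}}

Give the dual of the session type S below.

?Int ↦ !Int
  !Unit ↦ ?Unit
    μX ↦ μX  (binder kept)
      !Int ↦ ?Int
        ⊕{data,retry,ok} ↦ &{data,retry,ok}  (⊕→&)
          • data:
            !Unit ↦ ?Unit
              ⊕{ack,stop,data} ↦ &{ack,stop,data}  (⊕→&)
                • ack:
                  X self-dual
                • stop:
                  end self-dual
                • data:
                  X self-dual
          • retry:
            &{more,stop,ack} ↦ ⊕{more,stop,ack}  (offer→select)
              • more:
                ⊕{err,ack,done} ↦ &{err,ack,done}  (⊕→&)
                  • err:
                    X self-dual
                  • ack:
                    X self-dual
                  • done:
                    end self-dual
              • stop:
                ?Unit ↦ !Unit
                  end self-dual
              • ack:
                &{more,done,ok} ↦ ⊕{more,done,ok}  (offer→select)
                  • more:
                    X self-dual
                  • done:
                    X self-dual
                  • ok:
                    X self-dual
          • ok:
            ⊕{more,ok} ↦ &{more,ok}  (⊕→&)
              • more:
                ?Str ↦ !Str
                  X self-dual
              • ok:
                ?Int ↦ !Int
                  X self-dual

!Int.?Unit.μX.?Int.&{data: ?Unit.&{ack: X, stop: end, data: X}, retry: ⊕{more: &{err: X, ack: X, done: end}, stop: !Unit.end, ack: ⊕{more: X, done: X, ok: X}}, ok: &{more: !Str.X, ok: !Int.X}}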